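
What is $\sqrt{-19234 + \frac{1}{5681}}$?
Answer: $\frac{i \sqrt{620753513393}}{5681} \approx 138.69 i$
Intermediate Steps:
$\sqrt{-19234 + \frac{1}{5681}} = \sqrt{- \frac{109268353}{5681}} = \frac{i \sqrt{620753513393}}{5681}$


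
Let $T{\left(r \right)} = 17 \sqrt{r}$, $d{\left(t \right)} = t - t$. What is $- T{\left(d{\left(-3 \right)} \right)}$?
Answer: $0$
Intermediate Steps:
$d{\left(t \right)} = 0$
$- T{\left(d{\left(-3 \right)} \right)} = - 17 \sqrt{0} = - 17 \cdot 0 = \left(-1\right) 0 = 0$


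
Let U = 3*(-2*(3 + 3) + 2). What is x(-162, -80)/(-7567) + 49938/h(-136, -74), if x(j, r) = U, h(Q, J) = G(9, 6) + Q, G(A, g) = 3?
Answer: -53982408/143773 ≈ -375.47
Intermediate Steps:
U = -30 (U = 3*(-2*6 + 2) = 3*(-12 + 2) = 3*(-10) = -30)
h(Q, J) = 3 + Q
x(j, r) = -30
x(-162, -80)/(-7567) + 49938/h(-136, -74) = -30/(-7567) + 49938/(3 - 136) = -30*(-1/7567) + 49938/(-133) = 30/7567 + 49938*(-1/133) = 30/7567 - 7134/19 = -53982408/143773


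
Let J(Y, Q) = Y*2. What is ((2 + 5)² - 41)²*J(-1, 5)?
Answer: -128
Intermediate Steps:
J(Y, Q) = 2*Y
((2 + 5)² - 41)²*J(-1, 5) = ((2 + 5)² - 41)²*(2*(-1)) = (7² - 41)²*(-2) = (49 - 41)²*(-2) = 8²*(-2) = 64*(-2) = -128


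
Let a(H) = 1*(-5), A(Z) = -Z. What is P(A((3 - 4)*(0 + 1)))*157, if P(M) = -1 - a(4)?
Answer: 628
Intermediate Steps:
a(H) = -5
P(M) = 4 (P(M) = -1 - 1*(-5) = -1 + 5 = 4)
P(A((3 - 4)*(0 + 1)))*157 = 4*157 = 628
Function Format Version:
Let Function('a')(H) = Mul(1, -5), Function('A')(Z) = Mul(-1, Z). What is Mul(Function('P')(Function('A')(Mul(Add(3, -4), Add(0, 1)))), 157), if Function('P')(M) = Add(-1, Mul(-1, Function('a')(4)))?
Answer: 628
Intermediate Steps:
Function('a')(H) = -5
Function('P')(M) = 4 (Function('P')(M) = Add(-1, Mul(-1, -5)) = Add(-1, 5) = 4)
Mul(Function('P')(Function('A')(Mul(Add(3, -4), Add(0, 1)))), 157) = Mul(4, 157) = 628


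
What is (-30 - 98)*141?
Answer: -18048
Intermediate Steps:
(-30 - 98)*141 = -128*141 = -18048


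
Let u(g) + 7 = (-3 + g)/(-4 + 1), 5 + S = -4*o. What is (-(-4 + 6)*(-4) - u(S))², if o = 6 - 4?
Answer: 841/9 ≈ 93.444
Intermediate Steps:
o = 2
S = -13 (S = -5 - 4*2 = -5 - 8 = -13)
u(g) = -6 - g/3 (u(g) = -7 + (-3 + g)/(-4 + 1) = -7 + (-3 + g)/(-3) = -7 + (-3 + g)*(-⅓) = -7 + (1 - g/3) = -6 - g/3)
(-(-4 + 6)*(-4) - u(S))² = (-(-4 + 6)*(-4) - (-6 - ⅓*(-13)))² = (-2*(-4) - (-6 + 13/3))² = (-1*(-8) - 1*(-5/3))² = (8 + 5/3)² = (29/3)² = 841/9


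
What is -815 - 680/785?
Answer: -128091/157 ≈ -815.87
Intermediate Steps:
-815 - 680/785 = -815 + (1/785)*(-680) = -815 - 136/157 = -128091/157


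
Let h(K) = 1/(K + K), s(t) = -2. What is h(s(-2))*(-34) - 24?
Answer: -31/2 ≈ -15.500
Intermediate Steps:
h(K) = 1/(2*K)
h(s(-2))*(-34) - 24 = ((1/2)/(-2))*(-34) - 24 = ((1/2)*(-1/2))*(-34) - 24 = -1/4*(-34) - 24 = 17/2 - 24 = -31/2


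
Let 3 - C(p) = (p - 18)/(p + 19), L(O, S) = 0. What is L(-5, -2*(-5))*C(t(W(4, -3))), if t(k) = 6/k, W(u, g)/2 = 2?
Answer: 0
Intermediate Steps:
W(u, g) = 4 (W(u, g) = 2*2 = 4)
C(p) = 3 - (-18 + p)/(19 + p) (C(p) = 3 - (p - 18)/(p + 19) = 3 - (-18 + p)/(19 + p))
L(-5, -2*(-5))*C(t(W(4, -3))) = 0*((75 + 2*(6/4))/(19 + 6/4)) = 0*((75 + 2*(6*(¼)))/(19 + 6*(¼))) = 0*((75 + 2*(3/2))/(19 + 3/2)) = 0*((75 + 3)/(41/2)) = 0*((2/41)*78) = 0*(156/41) = 0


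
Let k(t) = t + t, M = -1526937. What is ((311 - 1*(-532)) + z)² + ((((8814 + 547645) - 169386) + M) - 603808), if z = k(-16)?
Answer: -1085951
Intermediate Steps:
k(t) = 2*t
z = -32 (z = 2*(-16) = -32)
((311 - 1*(-532)) + z)² + ((((8814 + 547645) - 169386) + M) - 603808) = ((311 - 1*(-532)) - 32)² + ((((8814 + 547645) - 169386) - 1526937) - 603808) = ((311 + 532) - 32)² + (((556459 - 169386) - 1526937) - 603808) = (843 - 32)² + ((387073 - 1526937) - 603808) = 811² + (-1139864 - 603808) = 657721 - 1743672 = -1085951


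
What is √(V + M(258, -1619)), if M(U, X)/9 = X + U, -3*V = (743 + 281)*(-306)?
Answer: √92199 ≈ 303.64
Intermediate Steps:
V = 104448 (V = -(743 + 281)*(-306)/3 = -1024*(-306)/3 = -⅓*(-313344) = 104448)
M(U, X) = 9*U + 9*X (M(U, X) = 9*(X + U) = 9*(U + X) = 9*U + 9*X)
√(V + M(258, -1619)) = √(104448 + (9*258 + 9*(-1619))) = √(104448 + (2322 - 14571)) = √(104448 - 12249) = √92199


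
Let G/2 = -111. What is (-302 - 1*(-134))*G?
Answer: 37296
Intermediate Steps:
G = -222 (G = 2*(-111) = -222)
(-302 - 1*(-134))*G = (-302 - 1*(-134))*(-222) = (-302 + 134)*(-222) = -168*(-222) = 37296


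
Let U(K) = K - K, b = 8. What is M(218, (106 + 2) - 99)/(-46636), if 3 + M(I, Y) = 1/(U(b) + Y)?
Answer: 13/209862 ≈ 6.1946e-5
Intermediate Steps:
U(K) = 0
M(I, Y) = -3 + 1/Y (M(I, Y) = -3 + 1/(0 + Y) = -3 + 1/Y)
M(218, (106 + 2) - 99)/(-46636) = (-3 + 1/((106 + 2) - 99))/(-46636) = (-3 + 1/(108 - 99))*(-1/46636) = (-3 + 1/9)*(-1/46636) = -26/9*(-1/46636) = 13/209862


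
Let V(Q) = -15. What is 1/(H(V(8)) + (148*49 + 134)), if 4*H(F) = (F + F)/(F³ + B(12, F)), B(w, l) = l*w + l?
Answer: 476/3515737 ≈ 0.00013539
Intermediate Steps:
B(w, l) = l + l*w
H(F) = F/(2*(F³ + 13*F)) (H(F) = ((F + F)/(F³ + F*(1 + 12)))/4 = ((2*F)/(F³ + F*13))/4 = ((2*F)/(F³ + 13*F))/4 = (2*F/(F³ + 13*F))/4 = F/(2*(F³ + 13*F)))
1/(H(V(8)) + (148*49 + 134)) = 1/(1/(2*(13 + (-15)²)) + (148*49 + 134)) = 1/(1/(2*(13 + 225)) + (7252 + 134)) = 1/((½)/238 + 7386) = 1/((½)*(1/238) + 7386) = 1/(1/476 + 7386) = 1/(3515737/476) = 476/3515737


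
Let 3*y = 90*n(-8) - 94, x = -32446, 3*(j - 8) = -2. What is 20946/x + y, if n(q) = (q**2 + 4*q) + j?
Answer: 55873039/48669 ≈ 1148.0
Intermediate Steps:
j = 22/3 (j = 8 + (1/3)*(-2) = 8 - 2/3 = 22/3 ≈ 7.3333)
n(q) = 22/3 + q**2 + 4*q (n(q) = (q**2 + 4*q) + 22/3 = 22/3 + q**2 + 4*q)
y = 3446/3 (y = (90*(22/3 + (-8)**2 + 4*(-8)) - 94)/3 = (90*(22/3 + 64 - 32) - 94)/3 = (90*(118/3) - 94)/3 = (3540 - 94)/3 = (1/3)*3446 = 3446/3 ≈ 1148.7)
20946/x + y = 20946/(-32446) + 3446/3 = 20946*(-1/32446) + 3446/3 = -10473/16223 + 3446/3 = 55873039/48669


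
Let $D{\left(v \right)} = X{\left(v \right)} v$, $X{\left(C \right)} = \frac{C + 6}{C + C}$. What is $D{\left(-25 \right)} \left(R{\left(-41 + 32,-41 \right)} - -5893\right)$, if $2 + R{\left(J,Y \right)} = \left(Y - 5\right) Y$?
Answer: $- \frac{147763}{2} \approx -73882.0$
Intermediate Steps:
$R{\left(J,Y \right)} = -2 + Y \left(-5 + Y\right)$ ($R{\left(J,Y \right)} = -2 + \left(Y - 5\right) Y = -2 + \left(-5 + Y\right) Y = -2 + Y \left(-5 + Y\right)$)
$X{\left(C \right)} = \frac{6 + C}{2 C}$
$D{\left(v \right)} = 3 + \frac{v}{2}$ ($D{\left(v \right)} = \frac{6 + v}{2 v} v = 3 + \frac{v}{2}$)
$D{\left(-25 \right)} \left(R{\left(-41 + 32,-41 \right)} - -5893\right) = \left(3 + \frac{1}{2} \left(-25\right)\right) \left(\left(-2 + \left(-41\right)^{2} - -205\right) - -5893\right) = \left(3 - \frac{25}{2}\right) \left(\left(-2 + 1681 + 205\right) + 5893\right) = - \frac{19 \left(1884 + 5893\right)}{2} = \left(- \frac{19}{2}\right) 7777 = - \frac{147763}{2}$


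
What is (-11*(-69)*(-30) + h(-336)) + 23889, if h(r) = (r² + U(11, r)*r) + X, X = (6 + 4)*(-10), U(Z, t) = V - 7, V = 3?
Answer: 115259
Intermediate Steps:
U(Z, t) = -4 (U(Z, t) = 3 - 7 = -4)
X = -100 (X = 10*(-10) = -100)
h(r) = -100 + r² - 4*r (h(r) = (r² - 4*r) - 100 = -100 + r² - 4*r)
(-11*(-69)*(-30) + h(-336)) + 23889 = (-11*(-69)*(-30) + (-100 + (-336)² - 4*(-336))) + 23889 = (759*(-30) + (-100 + 112896 + 1344)) + 23889 = (-22770 + 114140) + 23889 = 91370 + 23889 = 115259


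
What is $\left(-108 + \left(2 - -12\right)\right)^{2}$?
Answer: $8836$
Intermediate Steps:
$\left(-108 + \left(2 - -12\right)\right)^{2} = \left(-108 + \left(2 + 12\right)\right)^{2} = \left(-108 + 14\right)^{2} = \left(-94\right)^{2} = 8836$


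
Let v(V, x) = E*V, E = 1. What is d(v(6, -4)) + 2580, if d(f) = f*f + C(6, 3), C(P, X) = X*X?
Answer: 2625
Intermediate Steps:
C(P, X) = X²
v(V, x) = V (v(V, x) = 1*V = V)
d(f) = 9 + f² (d(f) = f*f + 3² = f² + 9 = 9 + f²)
d(v(6, -4)) + 2580 = (9 + 6²) + 2580 = (9 + 36) + 2580 = 45 + 2580 = 2625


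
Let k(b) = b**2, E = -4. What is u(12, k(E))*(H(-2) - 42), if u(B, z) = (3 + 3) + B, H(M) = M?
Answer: -792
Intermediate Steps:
u(B, z) = 6 + B
u(12, k(E))*(H(-2) - 42) = (6 + 12)*(-2 - 42) = 18*(-44) = -792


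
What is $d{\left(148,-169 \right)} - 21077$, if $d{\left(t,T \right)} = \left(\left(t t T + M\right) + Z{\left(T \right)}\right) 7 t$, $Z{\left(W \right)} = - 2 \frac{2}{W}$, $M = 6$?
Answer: $- \frac{648124256549}{169} \approx -3.8351 \cdot 10^{9}$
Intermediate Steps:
$Z{\left(W \right)} = - \frac{4}{W}$
$d{\left(t,T \right)} = t \left(42 - \frac{28}{T} + 7 T t^{2}\right)$ ($d{\left(t,T \right)} = \left(\left(t t T + 6\right) - \frac{4}{T}\right) 7 t = \left(\left(t^{2} T + 6\right) - \frac{4}{T}\right) 7 t = \left(\left(T t^{2} + 6\right) - \frac{4}{T}\right) 7 t = \left(\left(6 + T t^{2}\right) - \frac{4}{T}\right) 7 t = \left(6 - \frac{4}{T} + T t^{2}\right) 7 t = \left(42 - \frac{28}{T} + 7 T t^{2}\right) t = t \left(42 - \frac{28}{T} + 7 T t^{2}\right)$)
$d{\left(148,-169 \right)} - 21077 = 7 \cdot 148 \frac{1}{-169} \left(-4 - 169 \left(6 - 169 \cdot 148^{2}\right)\right) - 21077 = 7 \cdot 148 \left(- \frac{1}{169}\right) \left(-4 - 169 \left(6 - 3701776\right)\right) - 21077 = 7 \cdot 148 \left(- \frac{1}{169}\right) \left(-4 - -625599130\right) - 21077 = 7 \cdot 148 \left(- \frac{1}{169}\right) \left(-4 + 625599130\right) - 21077 = 7 \cdot 148 \left(- \frac{1}{169}\right) 625599126 - 21077 = - \frac{648120694536}{169} - 21077 = - \frac{648124256549}{169}$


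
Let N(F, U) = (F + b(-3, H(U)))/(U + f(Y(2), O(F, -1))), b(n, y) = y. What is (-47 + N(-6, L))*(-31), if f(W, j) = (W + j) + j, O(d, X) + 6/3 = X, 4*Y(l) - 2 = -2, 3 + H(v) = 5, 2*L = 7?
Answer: 7037/5 ≈ 1407.4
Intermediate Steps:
L = 7/2 (L = (1/2)*7 = 7/2 ≈ 3.5000)
H(v) = 2 (H(v) = -3 + 5 = 2)
Y(l) = 0 (Y(l) = 1/2 + (1/4)*(-2) = 1/2 - 1/2 = 0)
O(d, X) = -2 + X
f(W, j) = W + 2*j
N(F, U) = (2 + F)/(-6 + U) (N(F, U) = (F + 2)/(U + (0 + 2*(-2 - 1))) = (2 + F)/(U + (0 + 2*(-3))) = (2 + F)/(U + (0 - 6)) = (2 + F)/(U - 6) = (2 + F)/(-6 + U))
(-47 + N(-6, L))*(-31) = (-47 + (2 - 6)/(-6 + 7/2))*(-31) = (-47 - 4/(-5/2))*(-31) = (-47 - 2/5*(-4))*(-31) = (-47 + 8/5)*(-31) = -227/5*(-31) = 7037/5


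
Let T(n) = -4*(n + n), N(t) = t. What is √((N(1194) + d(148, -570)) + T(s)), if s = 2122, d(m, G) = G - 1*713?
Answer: I*√17065 ≈ 130.63*I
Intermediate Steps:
d(m, G) = -713 + G (d(m, G) = G - 713 = -713 + G)
T(n) = -8*n
√((N(1194) + d(148, -570)) + T(s)) = √((1194 + (-713 - 570)) - 8*2122) = √((1194 - 1283) - 16976) = √(-89 - 16976) = √(-17065) = I*√17065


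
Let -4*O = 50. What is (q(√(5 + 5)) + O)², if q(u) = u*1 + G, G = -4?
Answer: 1129/4 - 33*√10 ≈ 177.89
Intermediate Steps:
O = -25/2 (O = -¼*50 = -25/2 ≈ -12.500)
q(u) = -4 + u (q(u) = u*1 - 4 = u - 4 = -4 + u)
(q(√(5 + 5)) + O)² = ((-4 + √(5 + 5)) - 25/2)² = ((-4 + √10) - 25/2)² = (-33/2 + √10)²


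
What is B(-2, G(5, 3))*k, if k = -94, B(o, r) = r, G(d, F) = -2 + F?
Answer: -94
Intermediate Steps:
B(-2, G(5, 3))*k = (-2 + 3)*(-94) = 1*(-94) = -94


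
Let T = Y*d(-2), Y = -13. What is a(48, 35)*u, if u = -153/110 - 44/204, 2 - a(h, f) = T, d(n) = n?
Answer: 36052/935 ≈ 38.558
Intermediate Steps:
T = 26 (T = -13*(-2) = 26)
a(h, f) = -24 (a(h, f) = 2 - 1*26 = 2 - 26 = -24)
u = -9013/5610 (u = -153*1/110 - 44*1/204 = -153/110 - 11/51 = -9013/5610 ≈ -1.6066)
a(48, 35)*u = -24*(-9013/5610) = 36052/935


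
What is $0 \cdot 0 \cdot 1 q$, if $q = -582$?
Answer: $0$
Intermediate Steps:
$0 \cdot 0 \cdot 1 q = 0 \cdot 0 \cdot 1 \left(-582\right) = 0 \cdot 1 \left(-582\right) = 0 \left(-582\right) = 0$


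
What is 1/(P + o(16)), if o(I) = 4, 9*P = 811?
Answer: 9/847 ≈ 0.010626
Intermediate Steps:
P = 811/9 (P = (⅑)*811 = 811/9 ≈ 90.111)
1/(P + o(16)) = 1/(811/9 + 4) = 1/(847/9) = 9/847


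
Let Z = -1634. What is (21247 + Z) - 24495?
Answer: -4882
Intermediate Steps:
(21247 + Z) - 24495 = (21247 - 1634) - 24495 = 19613 - 24495 = -4882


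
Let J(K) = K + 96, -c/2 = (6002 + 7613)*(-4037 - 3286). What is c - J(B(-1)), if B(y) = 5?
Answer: 199405189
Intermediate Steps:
c = 199405290 (c = -2*(6002 + 7613)*(-4037 - 3286) = -27230*(-7323) = -2*(-99702645) = 199405290)
J(K) = 96 + K
c - J(B(-1)) = 199405290 - (96 + 5) = 199405290 - 1*101 = 199405290 - 101 = 199405189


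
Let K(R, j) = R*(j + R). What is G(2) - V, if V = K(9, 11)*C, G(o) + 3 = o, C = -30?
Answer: 5399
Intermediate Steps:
K(R, j) = R*(R + j)
G(o) = -3 + o
V = -5400 (V = (9*(9 + 11))*(-30) = (9*20)*(-30) = 180*(-30) = -5400)
G(2) - V = (-3 + 2) - 1*(-5400) = -1 + 5400 = 5399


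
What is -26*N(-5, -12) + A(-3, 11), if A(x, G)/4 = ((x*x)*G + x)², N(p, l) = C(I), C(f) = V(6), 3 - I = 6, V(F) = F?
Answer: 36708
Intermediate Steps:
I = -3 (I = 3 - 1*6 = 3 - 6 = -3)
C(f) = 6
N(p, l) = 6
A(x, G) = 4*(x + G*x²)² (A(x, G) = 4*((x*x)*G + x)² = 4*(x²*G + x)² = 4*(G*x² + x)² = 4*(x + G*x²)²)
-26*N(-5, -12) + A(-3, 11) = -26*6 + 4*(-3)²*(1 + 11*(-3))² = -156 + 4*9*(1 - 33)² = -156 + 4*9*(-32)² = -156 + 4*9*1024 = -156 + 36864 = 36708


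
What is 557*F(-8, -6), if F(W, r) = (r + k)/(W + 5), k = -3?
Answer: 1671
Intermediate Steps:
F(W, r) = (-3 + r)/(5 + W) (F(W, r) = (r - 3)/(W + 5) = (-3 + r)/(5 + W))
557*F(-8, -6) = 557*((-3 - 6)/(5 - 8)) = 557*(-9/(-3)) = 557*(-⅓*(-9)) = 557*3 = 1671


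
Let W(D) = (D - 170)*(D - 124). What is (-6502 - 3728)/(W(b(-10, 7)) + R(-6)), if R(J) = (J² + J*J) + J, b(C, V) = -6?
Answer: -465/1043 ≈ -0.44583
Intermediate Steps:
W(D) = (-170 + D)*(-124 + D)
R(J) = J + 2*J² (R(J) = (J² + J²) + J = 2*J² + J = J + 2*J²)
(-6502 - 3728)/(W(b(-10, 7)) + R(-6)) = (-6502 - 3728)/((21080 + (-6)² - 294*(-6)) - 6*(1 + 2*(-6))) = -10230/((21080 + 36 + 1764) - 6*(1 - 12)) = -10230/(22880 - 6*(-11)) = -10230/(22880 + 66) = -10230/22946 = -10230*1/22946 = -465/1043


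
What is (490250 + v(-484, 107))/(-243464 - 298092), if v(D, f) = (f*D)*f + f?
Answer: 5050959/541556 ≈ 9.3268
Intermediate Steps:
v(D, f) = f + D*f² (v(D, f) = (D*f)*f + f = D*f² + f = f + D*f²)
(490250 + v(-484, 107))/(-243464 - 298092) = (490250 + 107*(1 - 484*107))/(-243464 - 298092) = (490250 + 107*(1 - 51788))/(-541556) = (490250 + 107*(-51787))*(-1/541556) = (490250 - 5541209)*(-1/541556) = -5050959*(-1/541556) = 5050959/541556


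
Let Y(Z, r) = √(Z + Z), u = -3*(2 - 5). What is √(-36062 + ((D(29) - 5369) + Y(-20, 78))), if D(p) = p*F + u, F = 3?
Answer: √(-41335 + 2*I*√10) ≈ 0.016 + 203.31*I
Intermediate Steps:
u = 9 (u = -3*(-3) = 9)
Y(Z, r) = √2*√Z (Y(Z, r) = √(2*Z) = √2*√Z)
D(p) = 9 + 3*p (D(p) = p*3 + 9 = 3*p + 9 = 9 + 3*p)
√(-36062 + ((D(29) - 5369) + Y(-20, 78))) = √(-36062 + (((9 + 3*29) - 5369) + √2*√(-20))) = √(-36062 + (((9 + 87) - 5369) + √2*(2*I*√5))) = √(-36062 + ((96 - 5369) + 2*I*√10)) = √(-36062 + (-5273 + 2*I*√10)) = √(-41335 + 2*I*√10)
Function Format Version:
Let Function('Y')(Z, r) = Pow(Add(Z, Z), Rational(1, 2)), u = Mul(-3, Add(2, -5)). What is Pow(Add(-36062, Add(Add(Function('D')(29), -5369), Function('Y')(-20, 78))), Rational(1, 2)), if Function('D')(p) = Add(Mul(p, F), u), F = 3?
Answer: Pow(Add(-41335, Mul(2, I, Pow(10, Rational(1, 2)))), Rational(1, 2)) ≈ Add(0.016, Mul(203.31, I))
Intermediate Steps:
u = 9 (u = Mul(-3, -3) = 9)
Function('Y')(Z, r) = Mul(Pow(2, Rational(1, 2)), Pow(Z, Rational(1, 2))) (Function('Y')(Z, r) = Pow(Mul(2, Z), Rational(1, 2)) = Mul(Pow(2, Rational(1, 2)), Pow(Z, Rational(1, 2))))
Function('D')(p) = Add(9, Mul(3, p)) (Function('D')(p) = Add(Mul(p, 3), 9) = Add(Mul(3, p), 9) = Add(9, Mul(3, p)))
Pow(Add(-36062, Add(Add(Function('D')(29), -5369), Function('Y')(-20, 78))), Rational(1, 2)) = Pow(Add(-36062, Add(Add(Add(9, Mul(3, 29)), -5369), Mul(Pow(2, Rational(1, 2)), Pow(-20, Rational(1, 2))))), Rational(1, 2)) = Pow(Add(-36062, Add(Add(Add(9, 87), -5369), Mul(Pow(2, Rational(1, 2)), Mul(2, I, Pow(5, Rational(1, 2)))))), Rational(1, 2)) = Pow(Add(-36062, Add(Add(96, -5369), Mul(2, I, Pow(10, Rational(1, 2))))), Rational(1, 2)) = Pow(Add(-36062, Add(-5273, Mul(2, I, Pow(10, Rational(1, 2))))), Rational(1, 2)) = Pow(Add(-41335, Mul(2, I, Pow(10, Rational(1, 2)))), Rational(1, 2))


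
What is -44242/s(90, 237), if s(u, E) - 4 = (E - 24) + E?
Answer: -22121/227 ≈ -97.449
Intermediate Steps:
s(u, E) = -20 + 2*E (s(u, E) = 4 + ((E - 24) + E) = 4 + ((-24 + E) + E) = 4 + (-24 + 2*E) = -20 + 2*E)
-44242/s(90, 237) = -44242/(-20 + 2*237) = -44242/(-20 + 474) = -44242/454 = -44242*1/454 = -22121/227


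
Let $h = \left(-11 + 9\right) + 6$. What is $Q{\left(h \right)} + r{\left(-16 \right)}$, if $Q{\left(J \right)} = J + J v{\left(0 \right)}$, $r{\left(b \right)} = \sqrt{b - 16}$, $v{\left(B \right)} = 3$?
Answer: $16 + 4 i \sqrt{2} \approx 16.0 + 5.6569 i$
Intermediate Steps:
$r{\left(b \right)} = \sqrt{-16 + b}$
$h = 4$ ($h = -2 + 6 = 4$)
$Q{\left(J \right)} = 4 J$ ($Q{\left(J \right)} = J + J 3 = J + 3 J = 4 J$)
$Q{\left(h \right)} + r{\left(-16 \right)} = 4 \cdot 4 + \sqrt{-16 - 16} = 16 + \sqrt{-32} = 16 + 4 i \sqrt{2}$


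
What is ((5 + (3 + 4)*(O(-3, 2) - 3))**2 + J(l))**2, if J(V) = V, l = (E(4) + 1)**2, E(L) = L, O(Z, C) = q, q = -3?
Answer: 1943236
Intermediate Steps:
O(Z, C) = -3
l = 25 (l = (4 + 1)**2 = 5**2 = 25)
((5 + (3 + 4)*(O(-3, 2) - 3))**2 + J(l))**2 = ((5 + (3 + 4)*(-3 - 3))**2 + 25)**2 = ((5 + 7*(-6))**2 + 25)**2 = ((5 - 42)**2 + 25)**2 = ((-37)**2 + 25)**2 = (1369 + 25)**2 = 1394**2 = 1943236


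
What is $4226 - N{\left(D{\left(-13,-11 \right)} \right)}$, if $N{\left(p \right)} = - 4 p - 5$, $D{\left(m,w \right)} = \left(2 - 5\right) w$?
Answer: $4363$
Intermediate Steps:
$D{\left(m,w \right)} = - 3 w$
$N{\left(p \right)} = -5 - 4 p$
$4226 - N{\left(D{\left(-13,-11 \right)} \right)} = 4226 - \left(-5 - 4 \left(\left(-3\right) \left(-11\right)\right)\right) = 4226 - \left(-5 - 132\right) = 4226 - -137 = 4226 + 137 = 4363$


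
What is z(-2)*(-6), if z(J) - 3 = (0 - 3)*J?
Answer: -54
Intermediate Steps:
z(J) = 3 - 3*J (z(J) = 3 + (0 - 3)*J = 3 - 3*J)
z(-2)*(-6) = (3 - 3*(-2))*(-6) = (3 + 6)*(-6) = 9*(-6) = -54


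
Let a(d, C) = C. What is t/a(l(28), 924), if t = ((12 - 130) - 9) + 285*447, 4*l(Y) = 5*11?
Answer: 31817/231 ≈ 137.74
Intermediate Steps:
l(Y) = 55/4 (l(Y) = (5*11)/4 = (1/4)*55 = 55/4)
t = 127268 (t = (-118 - 9) + 127395 = -127 + 127395 = 127268)
t/a(l(28), 924) = 127268/924 = 127268*(1/924) = 31817/231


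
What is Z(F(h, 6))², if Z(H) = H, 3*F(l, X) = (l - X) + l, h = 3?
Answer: 0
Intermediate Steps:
F(l, X) = -X/3 + 2*l/3 (F(l, X) = ((l - X) + l)/3 = (-X + 2*l)/3 = -X/3 + 2*l/3)
Z(F(h, 6))² = (-⅓*6 + (⅔)*3)² = (-2 + 2)² = 0² = 0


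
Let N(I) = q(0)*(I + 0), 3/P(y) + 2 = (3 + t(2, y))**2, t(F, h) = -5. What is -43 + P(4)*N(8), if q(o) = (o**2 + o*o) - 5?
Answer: -103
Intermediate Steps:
q(o) = -5 + 2*o**2 (q(o) = (o**2 + o**2) - 5 = 2*o**2 - 5 = -5 + 2*o**2)
P(y) = 3/2 (P(y) = 3/(-2 + (3 - 5)**2) = 3/(-2 + (-2)**2) = 3/(-2 + 4) = 3/2)
N(I) = -5*I (N(I) = (-5 + 2*0**2)*(I + 0) = (-5 + 2*0)*I = (-5 + 0)*I = -5*I)
-43 + P(4)*N(8) = -43 + 3*(-5*8)/2 = -43 + (3/2)*(-40) = -43 - 60 = -103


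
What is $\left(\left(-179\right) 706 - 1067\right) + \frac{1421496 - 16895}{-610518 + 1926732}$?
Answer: $- \frac{167738223773}{1316214} \approx -1.2744 \cdot 10^{5}$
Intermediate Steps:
$\left(\left(-179\right) 706 - 1067\right) + \frac{1421496 - 16895}{-610518 + 1926732} = \left(-126374 - 1067\right) + \frac{1404601}{1316214} = -127441 + 1404601 \cdot \frac{1}{1316214} = -127441 + \frac{1404601}{1316214} = - \frac{167738223773}{1316214}$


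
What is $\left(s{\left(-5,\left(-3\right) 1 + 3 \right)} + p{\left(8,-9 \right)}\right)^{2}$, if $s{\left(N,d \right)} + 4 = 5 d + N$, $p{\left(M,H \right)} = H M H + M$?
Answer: $418609$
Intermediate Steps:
$p{\left(M,H \right)} = M + M H^{2}$ ($p{\left(M,H \right)} = M H^{2} + M = M + M H^{2}$)
$s{\left(N,d \right)} = -4 + N + 5 d$ ($s{\left(N,d \right)} = -4 + \left(5 d + N\right) = -4 + \left(N + 5 d\right) = -4 + N + 5 d$)
$\left(s{\left(-5,\left(-3\right) 1 + 3 \right)} + p{\left(8,-9 \right)}\right)^{2} = \left(\left(-4 - 5 + 5 \left(\left(-3\right) 1 + 3\right)\right) + 8 \left(1 + \left(-9\right)^{2}\right)\right)^{2} = \left(\left(-4 - 5 + 5 \left(-3 + 3\right)\right) + 8 \left(1 + 81\right)\right)^{2} = \left(\left(-4 - 5 + 5 \cdot 0\right) + 8 \cdot 82\right)^{2} = \left(\left(-4 - 5 + 0\right) + 656\right)^{2} = \left(-9 + 656\right)^{2} = 647^{2} = 418609$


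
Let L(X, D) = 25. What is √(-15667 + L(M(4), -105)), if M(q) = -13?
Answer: 3*I*√1738 ≈ 125.07*I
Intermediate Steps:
√(-15667 + L(M(4), -105)) = √(-15667 + 25) = √(-15642) = 3*I*√1738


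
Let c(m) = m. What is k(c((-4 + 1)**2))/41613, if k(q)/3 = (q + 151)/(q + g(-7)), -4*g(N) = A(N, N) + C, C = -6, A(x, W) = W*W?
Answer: -640/97097 ≈ -0.0065913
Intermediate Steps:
A(x, W) = W**2
g(N) = 3/2 - N**2/4 (g(N) = -(N**2 - 6)/4 = -(-6 + N**2)/4 = 3/2 - N**2/4)
k(q) = 3*(151 + q)/(-43/4 + q) (k(q) = 3*((q + 151)/(q + (3/2 - 1/4*(-7)**2))) = 3*((151 + q)/(q + (3/2 - 1/4*49))) = 3*((151 + q)/(q + (3/2 - 49/4))) = 3*((151 + q)/(q - 43/4)) = 3*((151 + q)/(-43/4 + q)) = 3*(151 + q)/(-43/4 + q))
k(c((-4 + 1)**2))/41613 = (12*(151 + (-4 + 1)**2)/(-43 + 4*(-4 + 1)**2))/41613 = (12*(151 + (-3)**2)/(-43 + 4*(-3)**2))*(1/41613) = (12*(151 + 9)/(-43 + 4*9))*(1/41613) = (12*160/(-43 + 36))*(1/41613) = (12*160/(-7))*(1/41613) = (12*(-1/7)*160)*(1/41613) = -1920/7*1/41613 = -640/97097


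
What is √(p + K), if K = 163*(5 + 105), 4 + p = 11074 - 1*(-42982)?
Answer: 3*√7998 ≈ 268.29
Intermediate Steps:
p = 54052 (p = -4 + (11074 - 1*(-42982)) = -4 + (11074 + 42982) = -4 + 54056 = 54052)
K = 17930 (K = 163*110 = 17930)
√(p + K) = √(54052 + 17930) = √71982 = 3*√7998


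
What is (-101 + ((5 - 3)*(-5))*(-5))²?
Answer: 2601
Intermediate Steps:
(-101 + ((5 - 3)*(-5))*(-5))² = (-101 + (2*(-5))*(-5))² = (-101 - 10*(-5))² = (-101 + 50)² = (-51)² = 2601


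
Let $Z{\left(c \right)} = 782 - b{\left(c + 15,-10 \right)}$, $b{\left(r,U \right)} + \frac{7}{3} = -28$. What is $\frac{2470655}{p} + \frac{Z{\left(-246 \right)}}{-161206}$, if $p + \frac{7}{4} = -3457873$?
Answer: $- \frac{437556389293}{608105625762} \approx -0.71954$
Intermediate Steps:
$b{\left(r,U \right)} = - \frac{91}{3}$ ($b{\left(r,U \right)} = - \frac{7}{3} - 28 = - \frac{91}{3}$)
$p = - \frac{13831499}{4}$ ($p = - \frac{7}{4} - 3457873 = - \frac{13831499}{4} \approx -3.4579 \cdot 10^{6}$)
$Z{\left(c \right)} = \frac{2437}{3}$ ($Z{\left(c \right)} = 782 - - \frac{91}{3} = 782 + \frac{91}{3} = \frac{2437}{3}$)
$\frac{2470655}{p} + \frac{Z{\left(-246 \right)}}{-161206} = \frac{2470655}{- \frac{13831499}{4}} + \frac{2437}{3 \left(-161206\right)} = 2470655 \left(- \frac{4}{13831499}\right) + \frac{2437}{3} \left(- \frac{1}{161206}\right) = - \frac{898420}{1257409} - \frac{2437}{483618} = - \frac{437556389293}{608105625762}$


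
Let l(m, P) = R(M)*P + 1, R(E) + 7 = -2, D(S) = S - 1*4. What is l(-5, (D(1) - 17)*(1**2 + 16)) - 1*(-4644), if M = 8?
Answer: 7705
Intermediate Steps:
D(S) = -4 + S (D(S) = S - 4 = -4 + S)
R(E) = -9 (R(E) = -7 - 2 = -9)
l(m, P) = 1 - 9*P (l(m, P) = -9*P + 1 = 1 - 9*P)
l(-5, (D(1) - 17)*(1**2 + 16)) - 1*(-4644) = (1 - 9*((-4 + 1) - 17)*(1**2 + 16)) - 1*(-4644) = (1 - 9*(-3 - 17)*(1 + 16)) + 4644 = (1 - (-180)*17) + 4644 = (1 - 9*(-340)) + 4644 = (1 + 3060) + 4644 = 3061 + 4644 = 7705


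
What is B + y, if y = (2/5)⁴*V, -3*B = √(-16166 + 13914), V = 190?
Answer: 608/125 - 2*I*√563/3 ≈ 4.864 - 15.818*I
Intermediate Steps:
B = -2*I*√563/3 (B = -√(-16166 + 13914)/3 = -2*I*√563/3 ≈ -15.818*I)
y = 608/125 (y = (2/5)⁴*190 = (2*(⅕))⁴*190 = (⅖)⁴*190 = (16/625)*190 = 608/125 ≈ 4.8640)
B + y = -2*I*√563/3 + 608/125 = 608/125 - 2*I*√563/3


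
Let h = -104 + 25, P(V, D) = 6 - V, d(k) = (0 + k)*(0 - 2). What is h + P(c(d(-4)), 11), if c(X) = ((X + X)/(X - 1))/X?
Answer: -513/7 ≈ -73.286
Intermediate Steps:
d(k) = -2*k (d(k) = k*(-2) = -2*k)
c(X) = 2/(-1 + X) (c(X) = ((2*X)/(-1 + X))/X = (2*X/(-1 + X))/X = 2/(-1 + X))
h = -79
h + P(c(d(-4)), 11) = -79 + (6 - 2/(-1 - 2*(-4))) = -79 + (6 - 2/(-1 + 8)) = -79 + (6 - 2/7) = -79 + 40/7 = -513/7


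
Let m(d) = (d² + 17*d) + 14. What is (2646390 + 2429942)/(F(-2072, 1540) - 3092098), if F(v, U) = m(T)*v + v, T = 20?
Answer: -2538166/2328229 ≈ -1.0902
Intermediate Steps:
m(d) = 14 + d² + 17*d
F(v, U) = 755*v (F(v, U) = (14 + 20² + 17*20)*v + v = (14 + 400 + 340)*v + v = 754*v + v = 755*v)
(2646390 + 2429942)/(F(-2072, 1540) - 3092098) = (2646390 + 2429942)/(755*(-2072) - 3092098) = 5076332/(-1564360 - 3092098) = 5076332/(-4656458) = 5076332*(-1/4656458) = -2538166/2328229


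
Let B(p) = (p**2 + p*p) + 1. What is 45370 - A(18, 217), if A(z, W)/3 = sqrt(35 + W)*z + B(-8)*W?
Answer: -38609 - 324*sqrt(7) ≈ -39466.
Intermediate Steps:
B(p) = 1 + 2*p**2 (B(p) = (p**2 + p**2) + 1 = 2*p**2 + 1 = 1 + 2*p**2)
A(z, W) = 387*W + 3*z*sqrt(35 + W) (A(z, W) = 3*(sqrt(35 + W)*z + (1 + 2*(-8)**2)*W) = 3*(z*sqrt(35 + W) + (1 + 2*64)*W) = 3*(z*sqrt(35 + W) + (1 + 128)*W) = 3*(z*sqrt(35 + W) + 129*W) = 3*(129*W + z*sqrt(35 + W)) = 387*W + 3*z*sqrt(35 + W))
45370 - A(18, 217) = 45370 - (387*217 + 3*18*sqrt(35 + 217)) = 45370 - (83979 + 3*18*sqrt(252)) = 45370 - (83979 + 3*18*(6*sqrt(7))) = 45370 - (83979 + 324*sqrt(7)) = 45370 + (-83979 - 324*sqrt(7)) = -38609 - 324*sqrt(7)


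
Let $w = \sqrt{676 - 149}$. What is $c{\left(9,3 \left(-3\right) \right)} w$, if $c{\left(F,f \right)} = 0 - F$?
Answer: $- 9 \sqrt{527} \approx -206.61$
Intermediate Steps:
$c{\left(F,f \right)} = - F$
$w = \sqrt{527} \approx 22.956$
$c{\left(9,3 \left(-3\right) \right)} w = \left(-1\right) 9 \sqrt{527} = - 9 \sqrt{527}$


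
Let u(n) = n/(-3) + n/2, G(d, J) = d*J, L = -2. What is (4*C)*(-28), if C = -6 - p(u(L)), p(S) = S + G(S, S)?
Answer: 5824/9 ≈ 647.11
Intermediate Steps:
G(d, J) = J*d
u(n) = n/6 (u(n) = n*(-⅓) + n*(½) = -n/3 + n/2 = n/6)
p(S) = S + S² (p(S) = S + S*S = S + S²)
C = -52/9 (C = -6 - (⅙)*(-2)*(1 + (⅙)*(-2)) = -6 - (-1)*(1 - ⅓)/3 = -6 - (-1)*2/(3*3) = -6 - 1*(-2/9) = -6 + 2/9 = -52/9 ≈ -5.7778)
(4*C)*(-28) = (4*(-52/9))*(-28) = -208/9*(-28) = 5824/9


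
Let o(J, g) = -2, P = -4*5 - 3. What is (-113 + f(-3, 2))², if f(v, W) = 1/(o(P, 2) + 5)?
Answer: 114244/9 ≈ 12694.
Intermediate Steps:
P = -23 (P = -20 - 3 = -23)
f(v, W) = ⅓ (f(v, W) = 1/(-2 + 5) = 1/3 = ⅓)
(-113 + f(-3, 2))² = (-113 + ⅓)² = (-338/3)² = 114244/9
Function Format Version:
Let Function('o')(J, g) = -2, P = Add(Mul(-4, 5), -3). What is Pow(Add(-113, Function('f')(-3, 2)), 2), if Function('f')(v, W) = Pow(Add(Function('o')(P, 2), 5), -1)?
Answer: Rational(114244, 9) ≈ 12694.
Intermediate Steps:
P = -23 (P = Add(-20, -3) = -23)
Function('f')(v, W) = Rational(1, 3) (Function('f')(v, W) = Pow(Add(-2, 5), -1) = Pow(3, -1) = Rational(1, 3))
Pow(Add(-113, Function('f')(-3, 2)), 2) = Pow(Add(-113, Rational(1, 3)), 2) = Pow(Rational(-338, 3), 2) = Rational(114244, 9)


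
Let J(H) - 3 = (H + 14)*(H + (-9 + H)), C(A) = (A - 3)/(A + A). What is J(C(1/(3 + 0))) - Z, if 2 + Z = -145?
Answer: -20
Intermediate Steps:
C(A) = (-3 + A)/(2*A) (C(A) = (-3 + A)/((2*A)) = (-3 + A)*(1/(2*A)) = (-3 + A)/(2*A))
J(H) = 3 + (-9 + 2*H)*(14 + H) (J(H) = 3 + (H + 14)*(H + (-9 + H)) = 3 + (14 + H)*(-9 + 2*H) = 3 + (-9 + 2*H)*(14 + H))
Z = -147 (Z = -2 - 145 = -147)
J(C(1/(3 + 0))) - Z = (-123 + 2*((-3 + 1/(3 + 0))/(2*(1/(3 + 0))))² + 19*((-3 + 1/(3 + 0))/(2*(1/(3 + 0))))) - 1*(-147) = (-123 + 2*((-3 + 1/3)/(2*(1/3)))² + 19*((-3 + 1/3)/(2*(1/3)))) + 147 = (-123 + 2*((-3 + ⅓)/(2*(⅓)))² + 19*((-3 + ⅓)/(2*(⅓)))) + 147 = (-123 + 2*((½)*3*(-8/3))² + 19*((½)*3*(-8/3))) + 147 = (-123 + 2*(-4)² + 19*(-4)) + 147 = (-123 + 2*16 - 76) + 147 = (-123 + 32 - 76) + 147 = -167 + 147 = -20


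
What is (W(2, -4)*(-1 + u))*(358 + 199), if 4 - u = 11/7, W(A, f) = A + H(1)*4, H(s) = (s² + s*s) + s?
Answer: 11140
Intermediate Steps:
H(s) = s + 2*s² (H(s) = (s² + s²) + s = 2*s² + s = s + 2*s²)
W(A, f) = 12 + A (W(A, f) = A + (1*(1 + 2*1))*4 = A + (1*(1 + 2))*4 = A + (1*3)*4 = A + 3*4 = A + 12 = 12 + A)
u = 17/7 (u = 4 - 11/7 = 17/7 ≈ 2.4286)
(W(2, -4)*(-1 + u))*(358 + 199) = ((12 + 2)*(-1 + 17/7))*(358 + 199) = (14*(10/7))*557 = 20*557 = 11140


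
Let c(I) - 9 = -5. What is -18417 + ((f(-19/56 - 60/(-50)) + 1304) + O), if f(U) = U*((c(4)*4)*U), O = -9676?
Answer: -131208019/4900 ≈ -26777.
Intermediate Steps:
c(I) = 4 (c(I) = 9 - 5 = 4)
f(U) = 16*U² (f(U) = U*((4*4)*U) = U*(16*U) = 16*U²)
-18417 + ((f(-19/56 - 60/(-50)) + 1304) + O) = -18417 + ((16*(-19/56 - 60/(-50))² + 1304) - 9676) = -18417 + ((16*(-19*1/56 - 60*(-1/50))² + 1304) - 9676) = -18417 + ((16*(-19/56 + 6/5)² + 1304) - 9676) = -18417 + ((16*(241/280)² + 1304) - 9676) = -18417 + ((16*(58081/78400) + 1304) - 9676) = -18417 + ((58081/4900 + 1304) - 9676) = -18417 + (6447681/4900 - 9676) = -18417 - 40964719/4900 = -131208019/4900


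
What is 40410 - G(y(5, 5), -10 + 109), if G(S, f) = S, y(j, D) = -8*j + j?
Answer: 40445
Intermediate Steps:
y(j, D) = -7*j
40410 - G(y(5, 5), -10 + 109) = 40410 - (-7)*5 = 40410 - 1*(-35) = 40410 + 35 = 40445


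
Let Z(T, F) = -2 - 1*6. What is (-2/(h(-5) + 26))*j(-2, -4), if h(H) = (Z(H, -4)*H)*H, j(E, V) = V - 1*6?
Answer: -10/87 ≈ -0.11494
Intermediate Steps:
Z(T, F) = -8 (Z(T, F) = -2 - 6 = -8)
j(E, V) = -6 + V (j(E, V) = V - 6 = -6 + V)
h(H) = -8*H**2 (h(H) = (-8*H)*H = -8*H**2)
(-2/(h(-5) + 26))*j(-2, -4) = (-2/(-8*(-5)**2 + 26))*(-6 - 4) = -2/(-8*25 + 26)*(-10) = -2/(-200 + 26)*(-10) = -2/(-174)*(-10) = -2*(-1/174)*(-10) = (1/87)*(-10) = -10/87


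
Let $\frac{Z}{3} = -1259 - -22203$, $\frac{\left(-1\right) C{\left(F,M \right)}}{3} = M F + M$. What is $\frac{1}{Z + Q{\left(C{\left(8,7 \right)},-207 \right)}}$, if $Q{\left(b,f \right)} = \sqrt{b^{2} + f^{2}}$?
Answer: $\frac{10472}{657963609} - \frac{\sqrt{970}}{438642406} \approx 1.5845 \cdot 10^{-5}$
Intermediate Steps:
$C{\left(F,M \right)} = - 3 M - 3 F M$ ($C{\left(F,M \right)} = - 3 \left(M F + M\right) = - 3 \left(F M + M\right) = - 3 \left(M + F M\right) = - 3 M - 3 F M$)
$Z = 62832$ ($Z = 3 \left(-1259 - -22203\right) = 3 \left(-1259 + 22203\right) = 3 \cdot 20944 = 62832$)
$\frac{1}{Z + Q{\left(C{\left(8,7 \right)},-207 \right)}} = \frac{1}{62832 + \sqrt{\left(\left(-3\right) 7 \left(1 + 8\right)\right)^{2} + \left(-207\right)^{2}}} = \frac{1}{62832 + \sqrt{\left(\left(-3\right) 7 \cdot 9\right)^{2} + 42849}} = \frac{1}{62832 + \sqrt{\left(-189\right)^{2} + 42849}} = \frac{1}{62832 + \sqrt{35721 + 42849}} = \frac{1}{62832 + \sqrt{78570}} = \frac{1}{62832 + 9 \sqrt{970}}$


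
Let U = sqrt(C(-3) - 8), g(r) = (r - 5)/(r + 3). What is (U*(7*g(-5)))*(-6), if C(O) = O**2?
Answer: -210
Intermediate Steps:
g(r) = (-5 + r)/(3 + r)
U = 1 (U = sqrt((-3)**2 - 8) = sqrt(9 - 8) = sqrt(1) = 1)
(U*(7*g(-5)))*(-6) = (1*(7*((-5 - 5)/(3 - 5))))*(-6) = (1*(7*(-10/(-2))))*(-6) = (1*(7*(-1/2*(-10))))*(-6) = (1*(7*5))*(-6) = (1*35)*(-6) = 35*(-6) = -210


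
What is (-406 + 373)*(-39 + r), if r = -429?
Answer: 15444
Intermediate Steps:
(-406 + 373)*(-39 + r) = (-406 + 373)*(-39 - 429) = -33*(-468) = 15444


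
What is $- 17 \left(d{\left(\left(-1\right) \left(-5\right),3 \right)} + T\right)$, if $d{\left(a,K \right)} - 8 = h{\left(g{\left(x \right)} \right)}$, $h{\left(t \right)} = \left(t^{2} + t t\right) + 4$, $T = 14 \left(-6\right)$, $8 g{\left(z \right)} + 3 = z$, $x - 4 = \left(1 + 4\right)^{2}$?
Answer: $\frac{6919}{8} \approx 864.88$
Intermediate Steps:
$x = 29$ ($x = 4 + \left(1 + 4\right)^{2} = 4 + 5^{2} = 4 + 25 = 29$)
$g{\left(z \right)} = - \frac{3}{8} + \frac{z}{8}$
$T = -84$
$h{\left(t \right)} = 4 + 2 t^{2}$ ($h{\left(t \right)} = \left(t^{2} + t^{2}\right) + 4 = 2 t^{2} + 4 = 4 + 2 t^{2}$)
$d{\left(a,K \right)} = \frac{265}{8}$ ($d{\left(a,K \right)} = 8 + \left(4 + 2 \left(- \frac{3}{8} + \frac{1}{8} \cdot 29\right)^{2}\right) = 8 + \left(4 + 2 \left(- \frac{3}{8} + \frac{29}{8}\right)^{2}\right) = 8 + \left(4 + 2 \left(\frac{13}{4}\right)^{2}\right) = 8 + \left(4 + 2 \cdot \frac{169}{16}\right) = 8 + \left(4 + \frac{169}{8}\right) = 8 + \frac{201}{8} = \frac{265}{8}$)
$- 17 \left(d{\left(\left(-1\right) \left(-5\right),3 \right)} + T\right) = - 17 \left(\frac{265}{8} - 84\right) = \left(-17\right) \left(- \frac{407}{8}\right) = \frac{6919}{8}$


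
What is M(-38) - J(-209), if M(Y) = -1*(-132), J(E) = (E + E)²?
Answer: -174592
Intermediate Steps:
J(E) = 4*E² (J(E) = (2*E)² = 4*E²)
M(Y) = 132
M(-38) - J(-209) = 132 - 4*(-209)² = 132 - 4*43681 = 132 - 1*174724 = 132 - 174724 = -174592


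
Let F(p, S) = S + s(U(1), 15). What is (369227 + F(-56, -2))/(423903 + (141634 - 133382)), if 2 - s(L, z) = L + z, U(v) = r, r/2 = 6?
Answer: 73840/86431 ≈ 0.85432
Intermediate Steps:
r = 12 (r = 2*6 = 12)
U(v) = 12
s(L, z) = 2 - L - z (s(L, z) = 2 - (L + z) = 2 + (-L - z) = 2 - L - z)
F(p, S) = -25 + S (F(p, S) = S + (2 - 1*12 - 1*15) = S + (2 - 12 - 15) = S - 25 = -25 + S)
(369227 + F(-56, -2))/(423903 + (141634 - 133382)) = (369227 + (-25 - 2))/(423903 + (141634 - 133382)) = (369227 - 27)/(423903 + 8252) = 369200/432155 = 369200*(1/432155) = 73840/86431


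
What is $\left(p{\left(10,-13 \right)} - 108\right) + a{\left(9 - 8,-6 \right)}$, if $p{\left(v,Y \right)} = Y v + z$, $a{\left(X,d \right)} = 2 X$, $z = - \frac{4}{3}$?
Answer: $- \frac{712}{3} \approx -237.33$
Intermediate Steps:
$z = - \frac{4}{3}$ ($z = \left(-4\right) \frac{1}{3} = - \frac{4}{3} \approx -1.3333$)
$p{\left(v,Y \right)} = - \frac{4}{3} + Y v$ ($p{\left(v,Y \right)} = Y v - \frac{4}{3} = - \frac{4}{3} + Y v$)
$\left(p{\left(10,-13 \right)} - 108\right) + a{\left(9 - 8,-6 \right)} = \left(\left(- \frac{4}{3} - 130\right) - 108\right) + 2 \left(9 - 8\right) = \left(\left(- \frac{4}{3} - 130\right) - 108\right) + 2 \cdot 1 = \left(- \frac{394}{3} - 108\right) + 2 = - \frac{718}{3} + 2 = - \frac{712}{3}$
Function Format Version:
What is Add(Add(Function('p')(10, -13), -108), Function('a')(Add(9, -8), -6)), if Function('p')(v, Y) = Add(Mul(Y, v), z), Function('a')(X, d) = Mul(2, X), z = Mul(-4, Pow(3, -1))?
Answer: Rational(-712, 3) ≈ -237.33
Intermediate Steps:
z = Rational(-4, 3) (z = Mul(-4, Rational(1, 3)) = Rational(-4, 3) ≈ -1.3333)
Function('p')(v, Y) = Add(Rational(-4, 3), Mul(Y, v)) (Function('p')(v, Y) = Add(Mul(Y, v), Rational(-4, 3)) = Add(Rational(-4, 3), Mul(Y, v)))
Add(Add(Function('p')(10, -13), -108), Function('a')(Add(9, -8), -6)) = Add(Add(Add(Rational(-4, 3), Mul(-13, 10)), -108), Mul(2, Add(9, -8))) = Add(Add(Add(Rational(-4, 3), -130), -108), Mul(2, 1)) = Add(Add(Rational(-394, 3), -108), 2) = Add(Rational(-718, 3), 2) = Rational(-712, 3)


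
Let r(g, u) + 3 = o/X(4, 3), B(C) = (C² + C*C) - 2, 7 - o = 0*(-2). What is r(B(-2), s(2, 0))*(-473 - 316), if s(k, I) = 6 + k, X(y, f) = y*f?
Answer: 7627/4 ≈ 1906.8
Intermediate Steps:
o = 7 (o = 7 - 0*(-2) = 7 - 1*0 = 7 + 0 = 7)
X(y, f) = f*y
B(C) = -2 + 2*C² (B(C) = (C² + C²) - 2 = 2*C² - 2 = -2 + 2*C²)
r(g, u) = -29/12 (r(g, u) = -3 + 7/((3*4)) = -3 + 7/12 = -29/12)
r(B(-2), s(2, 0))*(-473 - 316) = -29*(-473 - 316)/12 = -29/12*(-789) = 7627/4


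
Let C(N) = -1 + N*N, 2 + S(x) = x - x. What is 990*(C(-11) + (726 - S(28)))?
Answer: 839520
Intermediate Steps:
S(x) = -2 (S(x) = -2 + (x - x) = -2 + 0 = -2)
C(N) = -1 + N²
990*(C(-11) + (726 - S(28))) = 990*((-1 + (-11)²) + (726 - 1*(-2))) = 990*((-1 + 121) + (726 + 2)) = 990*(120 + 728) = 990*848 = 839520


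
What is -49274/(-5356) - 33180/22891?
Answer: 475109527/61302098 ≈ 7.7503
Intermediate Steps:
-49274/(-5356) - 33180/22891 = -49274*(-1/5356) - 33180*1/22891 = 24637/2678 - 33180/22891 = 475109527/61302098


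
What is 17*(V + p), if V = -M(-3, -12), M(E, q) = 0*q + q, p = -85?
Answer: -1241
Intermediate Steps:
M(E, q) = q (M(E, q) = 0 + q = q)
V = 12 (V = -1*(-12) = 12)
17*(V + p) = 17*(12 - 85) = 17*(-73) = -1241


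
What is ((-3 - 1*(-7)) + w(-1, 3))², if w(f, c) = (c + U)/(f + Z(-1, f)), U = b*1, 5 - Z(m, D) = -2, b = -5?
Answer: 121/9 ≈ 13.444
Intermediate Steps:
Z(m, D) = 7 (Z(m, D) = 5 - 1*(-2) = 5 + 2 = 7)
U = -5 (U = -5*1 = -5)
w(f, c) = (-5 + c)/(7 + f) (w(f, c) = (c - 5)/(f + 7) = (-5 + c)/(7 + f))
((-3 - 1*(-7)) + w(-1, 3))² = ((-3 - 1*(-7)) + (-5 + 3)/(7 - 1))² = ((-3 + 7) - 2/6)² = (4 + (⅙)*(-2))² = (4 - ⅓)² = (11/3)² = 121/9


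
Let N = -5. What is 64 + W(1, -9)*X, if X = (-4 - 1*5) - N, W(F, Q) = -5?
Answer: 84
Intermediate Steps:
X = -4 (X = (-4 - 1*5) - 1*(-5) = (-4 - 5) + 5 = -9 + 5 = -4)
64 + W(1, -9)*X = 64 - 5*(-4) = 64 + 20 = 84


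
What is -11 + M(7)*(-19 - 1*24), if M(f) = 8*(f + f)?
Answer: -4827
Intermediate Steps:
M(f) = 16*f (M(f) = 8*(2*f) = 16*f)
-11 + M(7)*(-19 - 1*24) = -11 + (16*7)*(-19 - 1*24) = -11 + 112*(-19 - 24) = -11 + 112*(-43) = -11 - 4816 = -4827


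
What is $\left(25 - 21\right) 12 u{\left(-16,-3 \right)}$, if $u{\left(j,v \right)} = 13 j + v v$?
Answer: $-9552$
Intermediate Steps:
$u{\left(j,v \right)} = v^{2} + 13 j$ ($u{\left(j,v \right)} = 13 j + v^{2} = v^{2} + 13 j$)
$\left(25 - 21\right) 12 u{\left(-16,-3 \right)} = \left(25 - 21\right) 12 \left(\left(-3\right)^{2} + 13 \left(-16\right)\right) = 4 \cdot 12 \left(9 - 208\right) = 48 \left(-199\right) = -9552$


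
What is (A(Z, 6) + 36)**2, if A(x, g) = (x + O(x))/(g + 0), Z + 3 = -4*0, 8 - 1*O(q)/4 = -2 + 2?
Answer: 60025/36 ≈ 1667.4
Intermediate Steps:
O(q) = 32 (O(q) = 32 - 4*(-2 + 2) = 32 - 4*0 = 32 + 0 = 32)
Z = -3 (Z = -3 - 4*0 = -3 + 0 = -3)
A(x, g) = (32 + x)/g (A(x, g) = (x + 32)/(g + 0) = (32 + x)/g)
(A(Z, 6) + 36)**2 = ((32 - 3)/6 + 36)**2 = ((1/6)*29 + 36)**2 = (29/6 + 36)**2 = (245/6)**2 = 60025/36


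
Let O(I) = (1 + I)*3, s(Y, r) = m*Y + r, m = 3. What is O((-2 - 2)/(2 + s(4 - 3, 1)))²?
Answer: 1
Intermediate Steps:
s(Y, r) = r + 3*Y (s(Y, r) = 3*Y + r = r + 3*Y)
O(I) = 3 + 3*I
O((-2 - 2)/(2 + s(4 - 3, 1)))² = (3 + 3*((-2 - 2)/(2 + (1 + 3*(4 - 3)))))² = (3 + 3*(-4/(2 + (1 + 3*1))))² = (3 + 3*(-4/(2 + (1 + 3))))² = (3 + 3*(-4/(2 + 4)))² = (3 + 3*(-4/6))² = (3 + 3*(-4*⅙))² = (3 + 3*(-⅔))² = (3 - 2)² = 1² = 1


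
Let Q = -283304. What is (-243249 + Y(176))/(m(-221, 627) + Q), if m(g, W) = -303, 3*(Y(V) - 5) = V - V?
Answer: 243244/283607 ≈ 0.85768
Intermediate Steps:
Y(V) = 5 (Y(V) = 5 + (V - V)/3 = 5 + (⅓)*0 = 5 + 0 = 5)
(-243249 + Y(176))/(m(-221, 627) + Q) = (-243249 + 5)/(-303 - 283304) = -243244/(-283607) = -243244*(-1/283607) = 243244/283607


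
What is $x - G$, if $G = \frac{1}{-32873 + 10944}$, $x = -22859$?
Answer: $- \frac{501275010}{21929} \approx -22859.0$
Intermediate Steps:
$G = - \frac{1}{21929}$ ($G = \frac{1}{-21929} = - \frac{1}{21929} \approx -4.5602 \cdot 10^{-5}$)
$x - G = -22859 - - \frac{1}{21929} = -22859 + \frac{1}{21929} = - \frac{501275010}{21929}$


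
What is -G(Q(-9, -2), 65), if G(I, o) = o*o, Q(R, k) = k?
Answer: -4225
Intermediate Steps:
G(I, o) = o**2
-G(Q(-9, -2), 65) = -1*65**2 = -1*4225 = -4225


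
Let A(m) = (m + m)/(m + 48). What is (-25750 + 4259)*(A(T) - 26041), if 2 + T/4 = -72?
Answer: 17347470727/31 ≈ 5.5960e+8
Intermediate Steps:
T = -296 (T = -8 + 4*(-72) = -8 - 288 = -296)
A(m) = 2*m/(48 + m) (A(m) = (2*m)/(48 + m) = 2*m/(48 + m))
(-25750 + 4259)*(A(T) - 26041) = (-25750 + 4259)*(2*(-296)/(48 - 296) - 26041) = -21491*(2*(-296)/(-248) - 26041) = -21491*(2*(-296)*(-1/248) - 26041) = -21491*(74/31 - 26041) = -21491*(-807197/31) = 17347470727/31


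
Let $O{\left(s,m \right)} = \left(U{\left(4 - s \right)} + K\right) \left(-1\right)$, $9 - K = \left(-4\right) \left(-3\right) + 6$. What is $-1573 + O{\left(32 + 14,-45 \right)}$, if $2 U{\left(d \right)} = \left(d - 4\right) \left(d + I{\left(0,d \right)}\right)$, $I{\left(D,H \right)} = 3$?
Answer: $-2461$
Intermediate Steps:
$U{\left(d \right)} = \frac{\left(-4 + d\right) \left(3 + d\right)}{2}$ ($U{\left(d \right)} = \frac{\left(d - 4\right) \left(d + 3\right)}{2} = \frac{\left(-4 + d\right) \left(3 + d\right)}{2}$)
$K = -9$ ($K = 9 - \left(\left(-4\right) \left(-3\right) + 6\right) = 9 - \left(12 + 6\right) = 9 - 18 = -9$)
$O{\left(s,m \right)} = 17 - \frac{s}{2} - \frac{\left(4 - s\right)^{2}}{2}$ ($O{\left(s,m \right)} = \left(\left(-6 + \frac{\left(4 - s\right)^{2}}{2} - \frac{4 - s}{2}\right) - 9\right) \left(-1\right) = \left(\left(-6 + \frac{\left(4 - s\right)^{2}}{2} + \left(-2 + \frac{s}{2}\right)\right) - 9\right) \left(-1\right) = \left(\left(-8 + \frac{s}{2} + \frac{\left(4 - s\right)^{2}}{2}\right) - 9\right) \left(-1\right) = \left(-17 + \frac{s}{2} + \frac{\left(4 - s\right)^{2}}{2}\right) \left(-1\right) = 17 - \frac{s}{2} - \frac{\left(4 - s\right)^{2}}{2}$)
$-1573 + O{\left(32 + 14,-45 \right)} = -1573 - \left(-17 + \frac{\left(-4 + \left(32 + 14\right)\right)^{2}}{2} + \frac{32 + 14}{2}\right) = -1573 - \left(6 + \frac{\left(-4 + 46\right)^{2}}{2}\right) = -1573 - \left(6 + 882\right) = -1573 - 888 = -2461$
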